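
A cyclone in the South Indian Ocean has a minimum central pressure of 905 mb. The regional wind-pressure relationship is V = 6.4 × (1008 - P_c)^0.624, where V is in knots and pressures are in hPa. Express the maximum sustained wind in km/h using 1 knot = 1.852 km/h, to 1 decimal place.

ΔP = 1008 − 905 = 103 mb.
V ≈ 6.4 × 103^0.624 = 6.4 × 18.031 ≈ 115.396 kt.
115.396 × 1.852 ≈ 213.71 km/h → 213.7 km/h.

213.7 km/h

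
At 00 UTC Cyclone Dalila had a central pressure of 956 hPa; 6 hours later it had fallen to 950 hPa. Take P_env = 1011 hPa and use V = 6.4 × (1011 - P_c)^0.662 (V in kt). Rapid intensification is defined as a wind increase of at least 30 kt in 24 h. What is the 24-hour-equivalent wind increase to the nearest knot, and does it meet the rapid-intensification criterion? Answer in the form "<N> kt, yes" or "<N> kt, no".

26 kt, no

V₁: ΔP = 55, V ≈ 6.4 × 55^0.662 ≈ 90.84 kt.
V₂: ΔP = 61, V ≈ 6.4 × 61^0.662 ≈ 97.29 kt.
ΔV over 6 h = 6.45 kt → 24 h equivalent = 6.45 × 24/6 ≈ 25.80 kt.
26 kt < 30 kt ⇒ not rapid intensification.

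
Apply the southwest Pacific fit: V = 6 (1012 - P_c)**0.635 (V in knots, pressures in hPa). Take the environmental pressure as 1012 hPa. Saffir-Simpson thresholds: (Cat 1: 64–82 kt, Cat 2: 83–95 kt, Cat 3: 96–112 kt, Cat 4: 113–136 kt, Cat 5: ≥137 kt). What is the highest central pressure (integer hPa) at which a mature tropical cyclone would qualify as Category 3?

933 hPa

Category 3 begins at V = 96 kt.
Required ΔP = (96/6)^(1/0.635) = 16.000^1.575 ≈ 78.75 hPa.
P_c ≤ 1012 − 78.75 = 933.25, so the highest integer P_c is 933 hPa.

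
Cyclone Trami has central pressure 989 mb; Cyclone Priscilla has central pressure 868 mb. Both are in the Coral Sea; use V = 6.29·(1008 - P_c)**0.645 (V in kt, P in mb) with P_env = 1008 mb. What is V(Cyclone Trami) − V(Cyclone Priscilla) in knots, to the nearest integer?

Cyclone Trami: ΔP = 19; V ≈ 6.29 × 19^0.645 ≈ 42.02 kt.
Cyclone Priscilla: ΔP = 140; V ≈ 6.29 × 140^0.645 ≈ 152.37 kt.
Difference ≈ 42.02 − 152.37 = -110.35 → -110 kt.

-110 kt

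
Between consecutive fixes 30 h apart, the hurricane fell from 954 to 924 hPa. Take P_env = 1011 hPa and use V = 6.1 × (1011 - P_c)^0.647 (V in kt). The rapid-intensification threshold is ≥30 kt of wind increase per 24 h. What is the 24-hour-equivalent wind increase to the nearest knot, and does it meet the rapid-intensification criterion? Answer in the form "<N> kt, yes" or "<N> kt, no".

V₁: ΔP = 57, V ≈ 6.1 × 57^0.647 ≈ 83.44 kt.
V₂: ΔP = 87, V ≈ 6.1 × 87^0.647 ≈ 109.70 kt.
ΔV over 30 h = 26.26 kt → 24 h equivalent = 26.26 × 24/30 ≈ 21.01 kt.
21 kt < 30 kt ⇒ not rapid intensification.

21 kt, no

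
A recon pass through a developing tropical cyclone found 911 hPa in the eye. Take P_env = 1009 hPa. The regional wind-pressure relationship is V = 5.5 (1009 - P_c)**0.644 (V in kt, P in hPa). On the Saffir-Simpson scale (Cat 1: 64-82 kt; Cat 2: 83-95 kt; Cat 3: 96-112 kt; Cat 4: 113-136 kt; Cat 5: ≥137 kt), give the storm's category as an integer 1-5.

ΔP = 1009 − 911 = 98 hPa.
V ≈ 5.5 × 98^0.644 = 5.5 × 19.16 ≈ 105 kt.
105 kt falls in the Category 3 band.

3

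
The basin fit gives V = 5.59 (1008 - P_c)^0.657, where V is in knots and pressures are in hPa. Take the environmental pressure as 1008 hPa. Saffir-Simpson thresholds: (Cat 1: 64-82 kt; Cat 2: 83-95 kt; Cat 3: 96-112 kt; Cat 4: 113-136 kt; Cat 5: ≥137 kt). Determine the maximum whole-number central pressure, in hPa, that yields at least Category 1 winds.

Category 1 begins at V = 64 kt.
Required ΔP = (64/5.59)^(1/0.657) = 11.449^1.522 ≈ 40.88 hPa.
P_c ≤ 1008 − 40.88 = 967.12, so the highest integer P_c is 967 hPa.

967 hPa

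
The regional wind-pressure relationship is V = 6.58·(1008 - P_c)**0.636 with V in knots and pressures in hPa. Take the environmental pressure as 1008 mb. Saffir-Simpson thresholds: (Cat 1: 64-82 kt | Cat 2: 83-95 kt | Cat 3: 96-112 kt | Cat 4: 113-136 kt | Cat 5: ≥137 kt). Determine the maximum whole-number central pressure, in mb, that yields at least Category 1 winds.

972 mb

Category 1 begins at V = 64 kt.
Required ΔP = (64/6.58)^(1/0.636) = 9.726^1.572 ≈ 35.76 mb.
P_c ≤ 1008 − 35.76 = 972.24, so the highest integer P_c is 972 mb.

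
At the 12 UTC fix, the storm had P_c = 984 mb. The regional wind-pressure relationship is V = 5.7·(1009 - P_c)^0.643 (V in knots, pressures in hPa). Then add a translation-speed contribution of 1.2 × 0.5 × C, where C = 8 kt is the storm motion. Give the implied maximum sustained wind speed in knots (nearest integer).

ΔP = 1009 − 984 = 25 mb.
25^0.643 ≈ 7.923.
V ≈ 5.7 × 7.923 ≈ 45.2 kt.
Translation term: 1.2 × 0.5 × 8 = 4.8 kt.
Corrected V ≈ 50 kt → 50 kt.

50 kt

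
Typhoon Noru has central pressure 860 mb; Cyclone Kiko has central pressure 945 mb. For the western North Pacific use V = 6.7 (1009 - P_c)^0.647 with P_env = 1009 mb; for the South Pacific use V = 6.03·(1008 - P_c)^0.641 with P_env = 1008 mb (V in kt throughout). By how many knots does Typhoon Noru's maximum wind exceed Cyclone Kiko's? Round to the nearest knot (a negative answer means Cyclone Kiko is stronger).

85 kt

Typhoon Noru: ΔP = 149; V ≈ 6.7 × 149^0.647 ≈ 170.66 kt.
Cyclone Kiko: ΔP = 63; V ≈ 6.03 × 63^0.641 ≈ 85.84 kt.
Difference ≈ 170.66 − 85.84 = 84.82 → 85 kt.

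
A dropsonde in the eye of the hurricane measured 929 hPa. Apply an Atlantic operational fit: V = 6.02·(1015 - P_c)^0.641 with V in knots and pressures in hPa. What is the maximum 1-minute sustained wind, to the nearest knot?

105 kt

ΔP = 1015 − 929 = 86 hPa.
86^0.641 ≈ 17.379.
V ≈ 6.02 × 17.379 ≈ 104.6 kt.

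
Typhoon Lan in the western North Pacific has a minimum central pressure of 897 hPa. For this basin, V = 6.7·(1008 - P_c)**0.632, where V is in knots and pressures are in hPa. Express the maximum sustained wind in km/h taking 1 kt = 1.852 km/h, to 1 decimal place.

ΔP = 1008 − 897 = 111 hPa.
V ≈ 6.7 × 111^0.632 = 6.7 × 19.618 ≈ 131.437 kt.
131.437 × 1.852 ≈ 243.42 km/h → 243.4 km/h.

243.4 km/h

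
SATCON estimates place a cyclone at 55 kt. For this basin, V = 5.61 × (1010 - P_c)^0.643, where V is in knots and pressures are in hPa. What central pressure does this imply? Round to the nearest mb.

ΔP = (V / 5.61)^(1/0.643) = (55/5.61)^1.555.
55/5.61 = 9.804; 9.804^1.555 ≈ 34.82 mb.
P_c = 1010 − 34.82 = 975.18 ≈ 975 mb.

975 mb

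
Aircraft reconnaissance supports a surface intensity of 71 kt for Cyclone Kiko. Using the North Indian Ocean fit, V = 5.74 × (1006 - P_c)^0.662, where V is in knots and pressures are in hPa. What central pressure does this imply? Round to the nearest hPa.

ΔP = (V / 5.74)^(1/0.662) = (71/5.74)^1.511.
71/5.74 = 12.369; 12.369^1.511 ≈ 44.68 hPa.
P_c = 1006 − 44.68 = 961.32 ≈ 961 hPa.

961 hPa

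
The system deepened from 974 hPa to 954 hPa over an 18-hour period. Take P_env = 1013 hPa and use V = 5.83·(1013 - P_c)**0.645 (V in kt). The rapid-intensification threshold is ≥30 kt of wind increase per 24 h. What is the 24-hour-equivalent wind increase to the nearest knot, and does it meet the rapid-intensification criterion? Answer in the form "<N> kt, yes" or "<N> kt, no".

25 kt, no

V₁: ΔP = 39, V ≈ 5.83 × 39^0.645 ≈ 61.93 kt.
V₂: ΔP = 59, V ≈ 5.83 × 59^0.645 ≈ 80.89 kt.
ΔV over 18 h = 18.96 kt → 24 h equivalent = 18.96 × 24/18 ≈ 25.28 kt.
25 kt < 30 kt ⇒ not rapid intensification.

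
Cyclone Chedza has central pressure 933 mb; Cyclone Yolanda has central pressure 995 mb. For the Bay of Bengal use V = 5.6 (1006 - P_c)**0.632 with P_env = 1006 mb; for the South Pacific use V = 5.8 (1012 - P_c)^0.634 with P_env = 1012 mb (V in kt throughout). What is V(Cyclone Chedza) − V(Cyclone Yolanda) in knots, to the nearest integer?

49 kt

Cyclone Chedza: ΔP = 73; V ≈ 5.6 × 73^0.632 ≈ 84.30 kt.
Cyclone Yolanda: ΔP = 17; V ≈ 5.8 × 17^0.634 ≈ 34.96 kt.
Difference ≈ 84.30 − 34.96 = 49.34 → 49 kt.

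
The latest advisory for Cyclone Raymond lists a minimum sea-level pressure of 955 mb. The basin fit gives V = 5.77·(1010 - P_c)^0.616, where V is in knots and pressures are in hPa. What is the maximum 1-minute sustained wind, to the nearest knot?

ΔP = 1010 − 955 = 55 mb.
55^0.616 ≈ 11.805.
V ≈ 5.77 × 11.805 ≈ 68.1 kt.

68 kt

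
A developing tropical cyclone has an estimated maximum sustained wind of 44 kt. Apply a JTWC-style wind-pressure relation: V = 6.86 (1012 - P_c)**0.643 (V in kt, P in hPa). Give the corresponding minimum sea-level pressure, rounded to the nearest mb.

994 mb

ΔP = (V / 6.86)^(1/0.643) = (44/6.86)^1.555.
44/6.86 = 6.414; 6.414^1.555 ≈ 18.00 mb.
P_c = 1012 − 18.00 = 994.00 ≈ 994 mb.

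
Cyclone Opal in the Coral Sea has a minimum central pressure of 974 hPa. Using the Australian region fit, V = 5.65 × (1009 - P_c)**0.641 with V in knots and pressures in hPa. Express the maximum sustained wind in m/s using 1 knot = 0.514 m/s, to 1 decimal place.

ΔP = 1009 − 974 = 35 hPa.
V ≈ 5.65 × 35^0.641 = 5.65 × 9.767 ≈ 55.182 kt.
55.182 × 0.514 ≈ 28.36 m/s → 28.4 m/s.

28.4 m/s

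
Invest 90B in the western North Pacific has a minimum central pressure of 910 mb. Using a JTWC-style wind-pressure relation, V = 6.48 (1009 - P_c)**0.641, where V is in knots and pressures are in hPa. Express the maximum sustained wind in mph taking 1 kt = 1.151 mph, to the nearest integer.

142 mph

ΔP = 1009 − 910 = 99 mb.
V ≈ 6.48 × 99^0.641 = 6.48 × 19.020 ≈ 123.247 kt.
123.247 × 1.151 ≈ 141.86 mph → 142 mph.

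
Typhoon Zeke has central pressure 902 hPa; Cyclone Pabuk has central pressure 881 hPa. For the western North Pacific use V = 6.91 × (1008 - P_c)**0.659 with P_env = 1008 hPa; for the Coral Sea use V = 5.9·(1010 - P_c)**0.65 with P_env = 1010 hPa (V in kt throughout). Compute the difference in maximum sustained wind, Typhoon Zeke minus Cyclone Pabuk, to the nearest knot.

10 kt

Typhoon Zeke: ΔP = 106; V ≈ 6.91 × 106^0.659 ≈ 149.33 kt.
Cyclone Pabuk: ΔP = 129; V ≈ 5.9 × 129^0.65 ≈ 138.91 kt.
Difference ≈ 149.33 − 138.91 = 10.42 → 10 kt.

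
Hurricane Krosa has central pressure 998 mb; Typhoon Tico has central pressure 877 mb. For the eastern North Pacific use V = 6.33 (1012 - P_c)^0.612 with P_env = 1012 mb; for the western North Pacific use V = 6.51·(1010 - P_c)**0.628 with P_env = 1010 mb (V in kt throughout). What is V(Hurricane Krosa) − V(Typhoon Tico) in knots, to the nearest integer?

-109 kt

Hurricane Krosa: ΔP = 14; V ≈ 6.33 × 14^0.612 ≈ 31.83 kt.
Typhoon Tico: ΔP = 133; V ≈ 6.51 × 133^0.628 ≈ 140.40 kt.
Difference ≈ 31.83 − 140.40 = -108.57 → -109 kt.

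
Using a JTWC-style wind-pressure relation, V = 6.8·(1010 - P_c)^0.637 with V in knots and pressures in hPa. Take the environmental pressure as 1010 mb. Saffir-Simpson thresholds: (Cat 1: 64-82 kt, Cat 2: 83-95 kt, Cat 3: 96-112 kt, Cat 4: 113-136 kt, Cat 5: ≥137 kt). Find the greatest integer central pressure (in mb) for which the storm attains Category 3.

946 mb

Category 3 begins at V = 96 kt.
Required ΔP = (96/6.8)^(1/0.637) = 14.118^1.570 ≈ 63.82 mb.
P_c ≤ 1010 − 63.82 = 946.18, so the highest integer P_c is 946 mb.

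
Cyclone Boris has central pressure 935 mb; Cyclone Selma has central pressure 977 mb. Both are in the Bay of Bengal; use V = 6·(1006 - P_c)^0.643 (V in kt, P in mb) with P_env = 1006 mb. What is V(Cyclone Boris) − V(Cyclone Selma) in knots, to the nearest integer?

Cyclone Boris: ΔP = 71; V ≈ 6 × 71^0.643 ≈ 93.01 kt.
Cyclone Selma: ΔP = 29; V ≈ 6 × 29^0.643 ≈ 52.30 kt.
Difference ≈ 93.01 − 52.30 = 40.71 → 41 kt.

41 kt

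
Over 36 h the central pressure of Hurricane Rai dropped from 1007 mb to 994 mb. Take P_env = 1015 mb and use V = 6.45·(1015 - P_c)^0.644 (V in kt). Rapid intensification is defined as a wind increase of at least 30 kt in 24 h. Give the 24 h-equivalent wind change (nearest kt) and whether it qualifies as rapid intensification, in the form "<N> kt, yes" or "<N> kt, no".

V₁: ΔP = 8, V ≈ 6.45 × 8^0.644 ≈ 24.61 kt.
V₂: ΔP = 21, V ≈ 6.45 × 21^0.644 ≈ 45.82 kt.
ΔV over 36 h = 21.21 kt → 24 h equivalent = 21.21 × 24/36 ≈ 14.14 kt.
14 kt < 30 kt ⇒ not rapid intensification.

14 kt, no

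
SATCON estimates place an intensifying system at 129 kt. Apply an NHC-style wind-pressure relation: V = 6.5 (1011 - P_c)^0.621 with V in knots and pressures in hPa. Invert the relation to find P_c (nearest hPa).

ΔP = (V / 6.5)^(1/0.621) = (129/6.5)^1.610.
129/6.5 = 19.846; 19.846^1.610 ≈ 122.93 hPa.
P_c = 1011 − 122.93 = 888.07 ≈ 888 hPa.

888 hPa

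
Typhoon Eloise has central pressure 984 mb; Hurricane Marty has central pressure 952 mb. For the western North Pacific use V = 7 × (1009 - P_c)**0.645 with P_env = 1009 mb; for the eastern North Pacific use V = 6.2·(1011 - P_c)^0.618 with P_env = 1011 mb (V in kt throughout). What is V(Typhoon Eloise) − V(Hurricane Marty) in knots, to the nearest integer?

Typhoon Eloise: ΔP = 25; V ≈ 7 × 25^0.645 ≈ 55.82 kt.
Hurricane Marty: ΔP = 59; V ≈ 6.2 × 59^0.618 ≈ 77.05 kt.
Difference ≈ 55.82 − 77.05 = -21.23 → -21 kt.

-21 kt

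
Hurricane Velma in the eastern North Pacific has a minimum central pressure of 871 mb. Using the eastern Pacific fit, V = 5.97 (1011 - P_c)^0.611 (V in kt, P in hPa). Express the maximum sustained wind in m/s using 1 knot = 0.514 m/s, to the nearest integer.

63 m/s

ΔP = 1011 − 871 = 140 mb.
V ≈ 5.97 × 140^0.611 = 5.97 × 20.478 ≈ 122.253 kt.
122.253 × 0.514 ≈ 62.84 m/s → 63 m/s.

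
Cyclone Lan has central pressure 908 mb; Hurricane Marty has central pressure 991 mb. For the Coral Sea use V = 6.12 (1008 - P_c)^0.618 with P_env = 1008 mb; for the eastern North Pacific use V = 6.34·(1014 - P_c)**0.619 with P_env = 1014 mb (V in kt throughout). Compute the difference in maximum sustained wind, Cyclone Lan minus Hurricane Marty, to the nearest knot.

61 kt

Cyclone Lan: ΔP = 100; V ≈ 6.12 × 100^0.618 ≈ 105.38 kt.
Hurricane Marty: ΔP = 23; V ≈ 6.34 × 23^0.619 ≈ 44.16 kt.
Difference ≈ 105.38 − 44.16 = 61.22 → 61 kt.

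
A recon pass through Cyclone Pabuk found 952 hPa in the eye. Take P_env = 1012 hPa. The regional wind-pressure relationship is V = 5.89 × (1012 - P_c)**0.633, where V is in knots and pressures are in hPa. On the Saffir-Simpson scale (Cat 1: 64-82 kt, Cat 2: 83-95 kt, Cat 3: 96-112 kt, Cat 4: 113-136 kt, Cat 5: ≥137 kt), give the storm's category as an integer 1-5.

1

ΔP = 1012 − 952 = 60 hPa.
V ≈ 5.89 × 60^0.633 = 5.89 × 13.35 ≈ 79 kt.
79 kt falls in the Category 1 band.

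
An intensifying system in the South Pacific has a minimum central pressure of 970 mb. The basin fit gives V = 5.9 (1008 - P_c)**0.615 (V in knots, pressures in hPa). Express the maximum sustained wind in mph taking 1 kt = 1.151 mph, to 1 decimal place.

ΔP = 1008 − 970 = 38 mb.
V ≈ 5.9 × 38^0.615 = 5.9 × 9.366 ≈ 55.261 kt.
55.261 × 1.151 ≈ 63.61 mph → 63.6 mph.

63.6 mph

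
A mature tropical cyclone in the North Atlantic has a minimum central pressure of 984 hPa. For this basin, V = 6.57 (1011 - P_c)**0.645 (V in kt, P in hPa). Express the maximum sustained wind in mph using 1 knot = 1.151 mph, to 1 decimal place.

ΔP = 1011 − 984 = 27 hPa.
V ≈ 6.57 × 27^0.645 = 6.57 × 8.380 ≈ 55.055 kt.
55.055 × 1.151 ≈ 63.37 mph → 63.4 mph.

63.4 mph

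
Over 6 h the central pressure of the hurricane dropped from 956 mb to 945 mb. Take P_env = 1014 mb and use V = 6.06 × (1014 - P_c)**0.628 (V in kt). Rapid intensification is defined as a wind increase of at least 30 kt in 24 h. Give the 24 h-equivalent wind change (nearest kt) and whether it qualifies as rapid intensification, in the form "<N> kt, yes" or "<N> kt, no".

V₁: ΔP = 58, V ≈ 6.06 × 58^0.628 ≈ 77.61 kt.
V₂: ΔP = 69, V ≈ 6.06 × 69^0.628 ≈ 86.55 kt.
ΔV over 6 h = 8.94 kt → 24 h equivalent = 8.94 × 24/6 ≈ 35.76 kt.
36 kt ≥ 30 kt ⇒ rapid intensification.

36 kt, yes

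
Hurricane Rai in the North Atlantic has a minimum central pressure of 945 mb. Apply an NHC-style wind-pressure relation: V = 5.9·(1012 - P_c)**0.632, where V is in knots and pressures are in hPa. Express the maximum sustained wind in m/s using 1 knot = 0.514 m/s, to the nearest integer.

ΔP = 1012 − 945 = 67 mb.
V ≈ 5.9 × 67^0.632 = 5.9 × 14.259 ≈ 84.126 kt.
84.126 × 0.514 ≈ 43.24 m/s → 43 m/s.

43 m/s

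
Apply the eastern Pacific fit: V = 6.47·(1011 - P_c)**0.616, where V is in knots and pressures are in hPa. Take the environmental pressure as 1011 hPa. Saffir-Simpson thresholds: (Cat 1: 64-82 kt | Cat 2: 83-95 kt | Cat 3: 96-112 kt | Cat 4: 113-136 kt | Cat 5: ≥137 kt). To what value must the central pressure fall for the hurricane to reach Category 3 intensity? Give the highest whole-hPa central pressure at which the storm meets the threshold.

Category 3 begins at V = 96 kt.
Required ΔP = (96/6.47)^(1/0.616) = 14.838^1.623 ≈ 79.72 hPa.
P_c ≤ 1011 − 79.72 = 931.28, so the highest integer P_c is 931 hPa.

931 hPa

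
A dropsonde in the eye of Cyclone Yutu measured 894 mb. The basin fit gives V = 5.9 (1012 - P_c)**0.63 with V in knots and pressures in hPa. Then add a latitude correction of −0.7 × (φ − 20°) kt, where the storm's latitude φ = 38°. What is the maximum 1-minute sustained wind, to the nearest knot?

107 kt

ΔP = 1012 − 894 = 118 mb.
118^0.63 ≈ 20.197.
V ≈ 5.9 × 20.197 ≈ 119.2 kt.
Latitude correction: −0.7 × (38 − 20) = -12.6 kt.
Corrected V ≈ 106.6 kt → 107 kt.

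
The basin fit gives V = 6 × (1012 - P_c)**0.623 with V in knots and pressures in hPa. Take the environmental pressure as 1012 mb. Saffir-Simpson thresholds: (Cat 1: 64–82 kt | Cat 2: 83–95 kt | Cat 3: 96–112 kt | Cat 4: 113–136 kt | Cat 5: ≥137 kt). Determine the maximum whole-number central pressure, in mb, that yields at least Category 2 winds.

944 mb

Category 2 begins at V = 83 kt.
Required ΔP = (83/6)^(1/0.623) = 13.833^1.605 ≈ 67.82 mb.
P_c ≤ 1012 − 67.82 = 944.18, so the highest integer P_c is 944 mb.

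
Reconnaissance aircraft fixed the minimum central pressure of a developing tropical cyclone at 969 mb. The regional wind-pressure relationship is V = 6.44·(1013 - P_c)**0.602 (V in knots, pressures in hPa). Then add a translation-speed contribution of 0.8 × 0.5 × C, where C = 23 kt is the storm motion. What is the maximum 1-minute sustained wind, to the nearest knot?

ΔP = 1013 − 969 = 44 mb.
44^0.602 ≈ 9.758.
V ≈ 6.44 × 9.758 ≈ 62.8 kt.
Translation term: 0.8 × 0.5 × 23 = 9.2 kt.
Corrected V ≈ 72 kt → 72 kt.

72 kt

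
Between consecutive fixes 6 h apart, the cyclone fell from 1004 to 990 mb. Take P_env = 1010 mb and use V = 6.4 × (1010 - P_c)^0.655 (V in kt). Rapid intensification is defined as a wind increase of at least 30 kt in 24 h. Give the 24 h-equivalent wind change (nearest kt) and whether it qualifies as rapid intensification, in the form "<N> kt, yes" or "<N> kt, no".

99 kt, yes

V₁: ΔP = 6, V ≈ 6.4 × 6^0.655 ≈ 20.70 kt.
V₂: ΔP = 20, V ≈ 6.4 × 20^0.655 ≈ 45.54 kt.
ΔV over 6 h = 24.84 kt → 24 h equivalent = 24.84 × 24/6 ≈ 99.36 kt.
99 kt ≥ 30 kt ⇒ rapid intensification.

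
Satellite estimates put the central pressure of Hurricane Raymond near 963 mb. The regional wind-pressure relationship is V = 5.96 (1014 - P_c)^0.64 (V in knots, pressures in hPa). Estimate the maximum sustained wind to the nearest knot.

ΔP = 1014 − 963 = 51 mb.
51^0.64 ≈ 12.384.
V ≈ 5.96 × 12.384 ≈ 73.8 kt.

74 kt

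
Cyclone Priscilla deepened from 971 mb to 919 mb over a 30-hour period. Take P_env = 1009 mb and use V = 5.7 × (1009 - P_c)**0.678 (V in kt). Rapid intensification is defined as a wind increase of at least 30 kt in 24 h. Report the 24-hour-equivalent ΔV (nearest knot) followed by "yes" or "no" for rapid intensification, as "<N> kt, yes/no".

V₁: ΔP = 38, V ≈ 5.7 × 38^0.678 ≈ 67.14 kt.
V₂: ΔP = 90, V ≈ 5.7 × 90^0.678 ≈ 120.46 kt.
ΔV over 30 h = 53.32 kt → 24 h equivalent = 53.32 × 24/30 ≈ 42.66 kt.
43 kt ≥ 30 kt ⇒ rapid intensification.

43 kt, yes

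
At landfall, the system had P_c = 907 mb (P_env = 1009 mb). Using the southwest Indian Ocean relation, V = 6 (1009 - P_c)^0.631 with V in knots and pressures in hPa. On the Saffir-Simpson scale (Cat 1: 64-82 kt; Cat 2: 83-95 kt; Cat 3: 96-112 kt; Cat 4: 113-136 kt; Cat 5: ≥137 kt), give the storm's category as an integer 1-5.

ΔP = 1009 − 907 = 102 mb.
V ≈ 6 × 102^0.631 = 6 × 18.51 ≈ 111 kt.
111 kt falls in the Category 3 band.

3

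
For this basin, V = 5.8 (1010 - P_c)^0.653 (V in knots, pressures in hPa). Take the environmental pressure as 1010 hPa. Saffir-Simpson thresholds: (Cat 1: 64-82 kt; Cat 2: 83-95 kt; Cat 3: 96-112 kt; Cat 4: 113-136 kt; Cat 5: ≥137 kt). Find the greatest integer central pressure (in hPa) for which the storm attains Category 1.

Category 1 begins at V = 64 kt.
Required ΔP = (64/5.8)^(1/0.653) = 11.034^1.531 ≈ 39.52 hPa.
P_c ≤ 1010 − 39.52 = 970.48, so the highest integer P_c is 970 hPa.

970 hPa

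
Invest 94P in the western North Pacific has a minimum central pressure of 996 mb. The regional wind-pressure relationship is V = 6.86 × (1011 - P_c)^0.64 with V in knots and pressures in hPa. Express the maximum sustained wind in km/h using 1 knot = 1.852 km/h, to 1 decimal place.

71.9 km/h

ΔP = 1011 − 996 = 15 mb.
V ≈ 6.86 × 15^0.64 = 6.86 × 5.658 ≈ 38.817 kt.
38.817 × 1.852 ≈ 71.89 km/h → 71.9 km/h.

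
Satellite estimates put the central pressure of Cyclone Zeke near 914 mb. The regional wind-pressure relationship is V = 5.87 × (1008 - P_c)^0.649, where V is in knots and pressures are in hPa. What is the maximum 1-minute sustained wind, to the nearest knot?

112 kt

ΔP = 1008 − 914 = 94 mb.
94^0.649 ≈ 19.079.
V ≈ 5.87 × 19.079 ≈ 112.0 kt.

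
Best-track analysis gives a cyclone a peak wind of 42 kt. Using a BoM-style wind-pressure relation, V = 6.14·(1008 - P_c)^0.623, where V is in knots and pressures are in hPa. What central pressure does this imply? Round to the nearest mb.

986 mb

ΔP = (V / 6.14)^(1/0.623) = (42/6.14)^1.605.
42/6.14 = 6.840; 6.840^1.605 ≈ 21.90 mb.
P_c = 1008 − 21.90 = 986.10 ≈ 986 mb.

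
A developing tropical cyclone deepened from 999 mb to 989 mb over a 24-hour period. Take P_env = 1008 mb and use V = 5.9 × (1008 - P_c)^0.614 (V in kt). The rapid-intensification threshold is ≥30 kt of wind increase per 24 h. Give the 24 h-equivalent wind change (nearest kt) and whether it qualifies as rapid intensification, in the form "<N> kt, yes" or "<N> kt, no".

V₁: ΔP = 9, V ≈ 5.9 × 9^0.614 ≈ 22.74 kt.
V₂: ΔP = 19, V ≈ 5.9 × 19^0.614 ≈ 35.98 kt.
ΔV over 24 h = 13.24 kt → 24 h equivalent = 13.24 × 24/24 ≈ 13.24 kt.
13 kt < 30 kt ⇒ not rapid intensification.

13 kt, no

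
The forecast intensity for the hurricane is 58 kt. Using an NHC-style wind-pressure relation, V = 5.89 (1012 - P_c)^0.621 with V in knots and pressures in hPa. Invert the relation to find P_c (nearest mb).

ΔP = (V / 5.89)^(1/0.621) = (58/5.89)^1.610.
58/5.89 = 9.847; 9.847^1.610 ≈ 39.77 mb.
P_c = 1012 − 39.77 = 972.23 ≈ 972 mb.

972 mb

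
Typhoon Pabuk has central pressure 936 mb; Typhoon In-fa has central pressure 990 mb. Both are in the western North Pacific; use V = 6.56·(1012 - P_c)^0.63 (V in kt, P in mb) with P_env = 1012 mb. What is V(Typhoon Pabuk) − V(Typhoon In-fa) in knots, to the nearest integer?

54 kt

Typhoon Pabuk: ΔP = 76; V ≈ 6.56 × 76^0.63 ≈ 100.42 kt.
Typhoon In-fa: ΔP = 22; V ≈ 6.56 × 22^0.63 ≈ 45.99 kt.
Difference ≈ 100.42 − 45.99 = 54.43 → 54 kt.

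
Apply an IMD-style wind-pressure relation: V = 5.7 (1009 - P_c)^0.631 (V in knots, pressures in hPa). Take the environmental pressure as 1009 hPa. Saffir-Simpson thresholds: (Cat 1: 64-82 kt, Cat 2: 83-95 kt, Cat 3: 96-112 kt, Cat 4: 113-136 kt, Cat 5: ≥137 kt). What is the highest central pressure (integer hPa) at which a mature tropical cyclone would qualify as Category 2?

Category 2 begins at V = 83 kt.
Required ΔP = (83/5.7)^(1/0.631) = 14.561^1.585 ≈ 69.73 hPa.
P_c ≤ 1009 − 69.73 = 939.27, so the highest integer P_c is 939 hPa.

939 hPa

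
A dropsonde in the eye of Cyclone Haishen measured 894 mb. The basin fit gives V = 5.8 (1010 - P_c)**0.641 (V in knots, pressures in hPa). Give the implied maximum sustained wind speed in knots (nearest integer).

ΔP = 1010 − 894 = 116 mb.
116^0.641 ≈ 21.053.
V ≈ 5.8 × 21.053 ≈ 122.1 kt.

122 kt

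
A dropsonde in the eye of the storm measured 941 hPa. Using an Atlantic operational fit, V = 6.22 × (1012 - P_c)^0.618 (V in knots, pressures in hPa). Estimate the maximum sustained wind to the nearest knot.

ΔP = 1012 − 941 = 71 hPa.
71^0.618 ≈ 13.934.
V ≈ 6.22 × 13.934 ≈ 86.7 kt.

87 kt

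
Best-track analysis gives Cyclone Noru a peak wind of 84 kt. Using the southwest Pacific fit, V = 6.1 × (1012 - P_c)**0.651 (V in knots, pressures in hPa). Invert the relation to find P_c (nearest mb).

956 mb

ΔP = (V / 6.1)^(1/0.651) = (84/6.1)^1.536.
84/6.1 = 13.770; 13.770^1.536 ≈ 56.17 mb.
P_c = 1012 − 56.17 = 955.83 ≈ 956 mb.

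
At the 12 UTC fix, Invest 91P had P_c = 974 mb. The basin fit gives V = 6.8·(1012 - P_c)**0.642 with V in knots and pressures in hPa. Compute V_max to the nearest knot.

70 kt

ΔP = 1012 − 974 = 38 mb.
38^0.642 ≈ 10.333.
V ≈ 6.8 × 10.333 ≈ 70.3 kt.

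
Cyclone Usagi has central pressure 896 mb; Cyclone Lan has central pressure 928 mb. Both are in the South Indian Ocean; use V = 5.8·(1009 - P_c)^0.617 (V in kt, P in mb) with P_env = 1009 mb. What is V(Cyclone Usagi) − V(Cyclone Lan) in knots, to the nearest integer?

20 kt

Cyclone Usagi: ΔP = 113; V ≈ 5.8 × 113^0.617 ≈ 107.20 kt.
Cyclone Lan: ΔP = 81; V ≈ 5.8 × 81^0.617 ≈ 87.29 kt.
Difference ≈ 107.20 − 87.29 = 19.91 → 20 kt.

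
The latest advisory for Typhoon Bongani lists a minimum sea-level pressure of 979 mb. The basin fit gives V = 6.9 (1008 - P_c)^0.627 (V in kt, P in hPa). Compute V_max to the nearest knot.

ΔP = 1008 − 979 = 29 mb.
29^0.627 ≈ 8.259.
V ≈ 6.9 × 8.259 ≈ 57.0 kt.

57 kt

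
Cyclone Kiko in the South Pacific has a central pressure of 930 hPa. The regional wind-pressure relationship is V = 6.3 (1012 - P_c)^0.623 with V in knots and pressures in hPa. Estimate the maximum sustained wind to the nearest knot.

98 kt

ΔP = 1012 − 930 = 82 hPa.
82^0.623 ≈ 15.571.
V ≈ 6.3 × 15.571 ≈ 98.1 kt.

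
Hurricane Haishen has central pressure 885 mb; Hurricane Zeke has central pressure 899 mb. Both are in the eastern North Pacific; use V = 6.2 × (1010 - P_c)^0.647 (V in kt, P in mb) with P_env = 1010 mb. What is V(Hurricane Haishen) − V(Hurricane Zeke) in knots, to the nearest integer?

10 kt

Hurricane Haishen: ΔP = 125; V ≈ 6.2 × 125^0.647 ≈ 140.96 kt.
Hurricane Zeke: ΔP = 111; V ≈ 6.2 × 111^0.647 ≈ 130.53 kt.
Difference ≈ 140.96 − 130.53 = 10.43 → 10 kt.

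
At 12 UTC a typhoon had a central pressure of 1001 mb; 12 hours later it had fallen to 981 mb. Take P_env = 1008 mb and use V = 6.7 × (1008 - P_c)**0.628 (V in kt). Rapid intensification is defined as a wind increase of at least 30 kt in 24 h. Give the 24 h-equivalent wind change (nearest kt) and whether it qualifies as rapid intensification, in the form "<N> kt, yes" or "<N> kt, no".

61 kt, yes

V₁: ΔP = 7, V ≈ 6.7 × 7^0.628 ≈ 22.74 kt.
V₂: ΔP = 27, V ≈ 6.7 × 27^0.628 ≈ 53.08 kt.
ΔV over 12 h = 30.34 kt → 24 h equivalent = 30.34 × 24/12 ≈ 60.68 kt.
61 kt ≥ 30 kt ⇒ rapid intensification.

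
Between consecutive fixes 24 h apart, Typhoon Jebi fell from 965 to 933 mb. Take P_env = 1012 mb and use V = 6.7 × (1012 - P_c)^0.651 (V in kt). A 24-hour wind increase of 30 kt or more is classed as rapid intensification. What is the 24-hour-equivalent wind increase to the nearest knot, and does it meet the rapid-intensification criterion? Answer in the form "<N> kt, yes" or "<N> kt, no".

V₁: ΔP = 47, V ≈ 6.7 × 47^0.651 ≈ 82.15 kt.
V₂: ΔP = 79, V ≈ 6.7 × 79^0.651 ≈ 115.19 kt.
ΔV over 24 h = 33.04 kt → 24 h equivalent = 33.04 × 24/24 ≈ 33.04 kt.
33 kt ≥ 30 kt ⇒ rapid intensification.

33 kt, yes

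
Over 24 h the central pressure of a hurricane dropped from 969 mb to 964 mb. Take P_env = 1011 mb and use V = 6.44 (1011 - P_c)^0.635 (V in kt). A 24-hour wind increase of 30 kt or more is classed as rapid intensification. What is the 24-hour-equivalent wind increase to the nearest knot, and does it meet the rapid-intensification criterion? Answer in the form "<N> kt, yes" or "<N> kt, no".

V₁: ΔP = 42, V ≈ 6.44 × 42^0.635 ≈ 69.13 kt.
V₂: ΔP = 47, V ≈ 6.44 × 47^0.635 ≈ 74.25 kt.
ΔV over 24 h = 5.12 kt → 24 h equivalent = 5.12 × 24/24 ≈ 5.12 kt.
5 kt < 30 kt ⇒ not rapid intensification.

5 kt, no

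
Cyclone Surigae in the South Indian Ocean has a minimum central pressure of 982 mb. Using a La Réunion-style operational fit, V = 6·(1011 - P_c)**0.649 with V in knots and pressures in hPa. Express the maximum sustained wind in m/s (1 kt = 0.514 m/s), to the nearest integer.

ΔP = 1011 − 982 = 29 mb.
V ≈ 6 × 29^0.649 = 6 × 8.894 ≈ 53.364 kt.
53.364 × 0.514 ≈ 27.43 m/s → 27 m/s.

27 m/s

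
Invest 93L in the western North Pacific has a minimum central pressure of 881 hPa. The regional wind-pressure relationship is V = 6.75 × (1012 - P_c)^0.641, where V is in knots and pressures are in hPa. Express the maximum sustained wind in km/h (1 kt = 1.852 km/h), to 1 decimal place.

284.5 km/h

ΔP = 1012 − 881 = 131 hPa.
V ≈ 6.75 × 131^0.641 = 6.75 × 22.760 ≈ 153.630 kt.
153.630 × 1.852 ≈ 284.52 km/h → 284.5 km/h.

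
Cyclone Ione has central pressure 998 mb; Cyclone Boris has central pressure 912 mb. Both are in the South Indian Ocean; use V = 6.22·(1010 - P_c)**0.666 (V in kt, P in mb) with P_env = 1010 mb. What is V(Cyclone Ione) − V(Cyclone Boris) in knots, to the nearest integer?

-99 kt

Cyclone Ione: ΔP = 12; V ≈ 6.22 × 12^0.666 ≈ 32.55 kt.
Cyclone Boris: ΔP = 98; V ≈ 6.22 × 98^0.666 ≈ 131.81 kt.
Difference ≈ 32.55 − 131.81 = -99.26 → -99 kt.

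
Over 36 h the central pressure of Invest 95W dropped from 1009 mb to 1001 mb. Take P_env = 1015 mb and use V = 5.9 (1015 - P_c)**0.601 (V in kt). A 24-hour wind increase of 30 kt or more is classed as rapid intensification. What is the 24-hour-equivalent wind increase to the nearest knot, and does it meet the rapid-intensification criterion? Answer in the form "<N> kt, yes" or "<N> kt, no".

8 kt, no

V₁: ΔP = 6, V ≈ 5.9 × 6^0.601 ≈ 17.32 kt.
V₂: ΔP = 14, V ≈ 5.9 × 14^0.601 ≈ 28.82 kt.
ΔV over 36 h = 11.50 kt → 24 h equivalent = 11.50 × 24/36 ≈ 7.67 kt.
8 kt < 30 kt ⇒ not rapid intensification.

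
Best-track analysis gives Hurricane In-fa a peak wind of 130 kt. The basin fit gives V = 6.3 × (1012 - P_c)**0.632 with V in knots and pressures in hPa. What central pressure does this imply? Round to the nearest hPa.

ΔP = (V / 6.3)^(1/0.632) = (130/6.3)^1.582.
130/6.3 = 20.635; 20.635^1.582 ≈ 120.25 hPa.
P_c = 1012 − 120.25 = 891.75 ≈ 892 hPa.

892 hPa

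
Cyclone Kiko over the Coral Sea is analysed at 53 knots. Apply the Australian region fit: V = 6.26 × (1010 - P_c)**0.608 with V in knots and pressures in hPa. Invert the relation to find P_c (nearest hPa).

ΔP = (V / 6.26)^(1/0.608) = (53/6.26)^1.645.
53/6.26 = 8.466; 8.466^1.645 ≈ 33.56 hPa.
P_c = 1010 − 33.56 = 976.44 ≈ 976 hPa.

976 hPa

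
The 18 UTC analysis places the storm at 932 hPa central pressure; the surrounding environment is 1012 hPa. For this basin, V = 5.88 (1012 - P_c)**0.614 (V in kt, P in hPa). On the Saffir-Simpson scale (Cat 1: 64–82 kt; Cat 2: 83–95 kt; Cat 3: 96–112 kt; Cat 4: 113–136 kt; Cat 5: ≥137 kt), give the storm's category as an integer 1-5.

2

ΔP = 1012 − 932 = 80 hPa.
V ≈ 5.88 × 80^0.614 = 5.88 × 14.74 ≈ 87 kt.
87 kt falls in the Category 2 band.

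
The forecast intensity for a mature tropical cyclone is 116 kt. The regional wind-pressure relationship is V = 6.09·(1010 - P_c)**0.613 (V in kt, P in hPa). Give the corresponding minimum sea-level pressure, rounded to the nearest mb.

ΔP = (V / 6.09)^(1/0.613) = (116/6.09)^1.631.
116/6.09 = 19.048; 19.048^1.631 ≈ 122.41 mb.
P_c = 1010 − 122.41 = 887.59 ≈ 888 mb.

888 mb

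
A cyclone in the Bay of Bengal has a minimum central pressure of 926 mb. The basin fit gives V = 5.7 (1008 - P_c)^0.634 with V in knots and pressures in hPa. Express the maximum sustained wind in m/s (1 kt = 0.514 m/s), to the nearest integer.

48 m/s

ΔP = 1008 − 926 = 82 mb.
V ≈ 5.7 × 82^0.634 = 5.7 × 16.344 ≈ 93.161 kt.
93.161 × 0.514 ≈ 47.88 m/s → 48 m/s.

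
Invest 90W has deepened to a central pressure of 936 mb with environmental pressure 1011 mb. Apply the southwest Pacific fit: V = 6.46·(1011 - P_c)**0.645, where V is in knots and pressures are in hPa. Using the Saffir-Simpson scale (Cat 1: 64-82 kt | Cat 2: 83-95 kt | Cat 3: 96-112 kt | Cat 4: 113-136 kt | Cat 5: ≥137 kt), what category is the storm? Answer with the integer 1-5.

3

ΔP = 1011 − 936 = 75 mb.
V ≈ 6.46 × 75^0.645 = 6.46 × 16.20 ≈ 105 kt.
105 kt falls in the Category 3 band.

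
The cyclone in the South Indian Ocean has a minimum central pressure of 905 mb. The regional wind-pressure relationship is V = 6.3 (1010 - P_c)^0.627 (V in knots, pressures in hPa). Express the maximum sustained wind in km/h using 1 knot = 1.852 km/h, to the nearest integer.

216 km/h

ΔP = 1010 − 905 = 105 mb.
V ≈ 6.3 × 105^0.627 = 6.3 × 18.505 ≈ 116.581 kt.
116.581 × 1.852 ≈ 215.91 km/h → 216 km/h.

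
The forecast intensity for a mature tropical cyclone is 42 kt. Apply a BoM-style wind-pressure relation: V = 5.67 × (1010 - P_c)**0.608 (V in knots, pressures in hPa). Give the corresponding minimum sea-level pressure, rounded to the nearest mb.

983 mb

ΔP = (V / 5.67)^(1/0.608) = (42/5.67)^1.645.
42/5.67 = 7.407; 7.407^1.645 ≈ 26.94 mb.
P_c = 1010 − 26.94 = 983.06 ≈ 983 mb.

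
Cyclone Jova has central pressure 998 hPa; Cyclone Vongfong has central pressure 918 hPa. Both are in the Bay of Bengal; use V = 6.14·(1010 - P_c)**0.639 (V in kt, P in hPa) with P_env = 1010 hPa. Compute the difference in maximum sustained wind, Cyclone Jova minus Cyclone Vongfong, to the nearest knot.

Cyclone Jova: ΔP = 12; V ≈ 6.14 × 12^0.639 ≈ 30.04 kt.
Cyclone Vongfong: ΔP = 92; V ≈ 6.14 × 92^0.639 ≈ 110.42 kt.
Difference ≈ 30.04 − 110.42 = -80.38 → -80 kt.

-80 kt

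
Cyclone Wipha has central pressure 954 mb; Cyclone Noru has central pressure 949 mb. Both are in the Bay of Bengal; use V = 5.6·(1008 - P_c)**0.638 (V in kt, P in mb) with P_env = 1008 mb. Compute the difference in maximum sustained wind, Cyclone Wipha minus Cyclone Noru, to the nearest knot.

-4 kt

Cyclone Wipha: ΔP = 54; V ≈ 5.6 × 54^0.638 ≈ 71.36 kt.
Cyclone Noru: ΔP = 59; V ≈ 5.6 × 59^0.638 ≈ 75.51 kt.
Difference ≈ 71.36 − 75.51 = -4.15 → -4 kt.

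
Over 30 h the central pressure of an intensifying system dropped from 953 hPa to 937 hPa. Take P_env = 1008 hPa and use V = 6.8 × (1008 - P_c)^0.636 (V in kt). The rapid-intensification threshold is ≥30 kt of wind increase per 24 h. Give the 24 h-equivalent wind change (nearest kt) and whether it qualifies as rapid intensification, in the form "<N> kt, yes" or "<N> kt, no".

12 kt, no

V₁: ΔP = 55, V ≈ 6.8 × 55^0.636 ≈ 86.97 kt.
V₂: ΔP = 71, V ≈ 6.8 × 71^0.636 ≈ 102.31 kt.
ΔV over 30 h = 15.34 kt → 24 h equivalent = 15.34 × 24/30 ≈ 12.27 kt.
12 kt < 30 kt ⇒ not rapid intensification.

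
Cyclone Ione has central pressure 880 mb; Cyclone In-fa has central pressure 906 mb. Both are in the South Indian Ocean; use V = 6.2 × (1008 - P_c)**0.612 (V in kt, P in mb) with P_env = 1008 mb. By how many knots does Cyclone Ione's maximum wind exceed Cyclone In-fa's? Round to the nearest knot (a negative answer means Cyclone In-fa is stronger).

Cyclone Ione: ΔP = 128; V ≈ 6.2 × 128^0.612 ≈ 120.78 kt.
Cyclone In-fa: ΔP = 102; V ≈ 6.2 × 102^0.612 ≈ 105.11 kt.
Difference ≈ 120.78 − 105.11 = 15.67 → 16 kt.

16 kt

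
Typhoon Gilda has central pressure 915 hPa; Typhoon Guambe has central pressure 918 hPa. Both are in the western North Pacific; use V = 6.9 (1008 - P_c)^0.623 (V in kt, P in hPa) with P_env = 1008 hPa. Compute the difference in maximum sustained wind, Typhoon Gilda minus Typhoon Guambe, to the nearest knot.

2 kt

Typhoon Gilda: ΔP = 93; V ≈ 6.9 × 93^0.623 ≈ 116.20 kt.
Typhoon Guambe: ΔP = 90; V ≈ 6.9 × 90^0.623 ≈ 113.85 kt.
Difference ≈ 116.20 − 113.85 = 2.35 → 2 kt.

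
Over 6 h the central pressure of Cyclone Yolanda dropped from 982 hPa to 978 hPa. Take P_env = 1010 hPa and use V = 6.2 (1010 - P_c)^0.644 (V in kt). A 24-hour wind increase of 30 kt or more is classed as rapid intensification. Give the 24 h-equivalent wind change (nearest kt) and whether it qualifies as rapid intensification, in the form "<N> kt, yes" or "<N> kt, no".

V₁: ΔP = 28, V ≈ 6.2 × 28^0.644 ≈ 53.01 kt.
V₂: ΔP = 32, V ≈ 6.2 × 32^0.644 ≈ 57.77 kt.
ΔV over 6 h = 4.76 kt → 24 h equivalent = 4.76 × 24/6 ≈ 19.04 kt.
19 kt < 30 kt ⇒ not rapid intensification.

19 kt, no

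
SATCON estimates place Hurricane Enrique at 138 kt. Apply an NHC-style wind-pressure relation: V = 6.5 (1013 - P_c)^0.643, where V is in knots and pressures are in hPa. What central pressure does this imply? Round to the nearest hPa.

ΔP = (V / 6.5)^(1/0.643) = (138/6.5)^1.555.
138/6.5 = 21.231; 21.231^1.555 ≈ 115.80 hPa.
P_c = 1013 − 115.80 = 897.20 ≈ 897 hPa.

897 hPa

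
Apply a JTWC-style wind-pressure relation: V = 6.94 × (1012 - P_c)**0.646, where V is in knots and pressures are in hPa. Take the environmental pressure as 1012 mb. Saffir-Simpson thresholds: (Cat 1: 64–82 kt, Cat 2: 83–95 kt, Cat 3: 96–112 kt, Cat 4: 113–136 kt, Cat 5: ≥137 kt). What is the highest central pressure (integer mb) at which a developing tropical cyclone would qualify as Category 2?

Category 2 begins at V = 83 kt.
Required ΔP = (83/6.94)^(1/0.646) = 11.960^1.548 ≈ 46.59 mb.
P_c ≤ 1012 − 46.59 = 965.41, so the highest integer P_c is 965 mb.

965 mb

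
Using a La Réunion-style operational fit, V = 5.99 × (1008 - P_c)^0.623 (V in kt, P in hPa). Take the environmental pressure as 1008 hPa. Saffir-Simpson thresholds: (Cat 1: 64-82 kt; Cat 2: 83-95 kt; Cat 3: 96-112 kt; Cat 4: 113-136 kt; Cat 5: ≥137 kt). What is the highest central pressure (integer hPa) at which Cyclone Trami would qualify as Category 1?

Category 1 begins at V = 64 kt.
Required ΔP = (64/5.99)^(1/0.623) = 10.684^1.605 ≈ 44.80 hPa.
P_c ≤ 1008 − 44.80 = 963.20, so the highest integer P_c is 963 hPa.

963 hPa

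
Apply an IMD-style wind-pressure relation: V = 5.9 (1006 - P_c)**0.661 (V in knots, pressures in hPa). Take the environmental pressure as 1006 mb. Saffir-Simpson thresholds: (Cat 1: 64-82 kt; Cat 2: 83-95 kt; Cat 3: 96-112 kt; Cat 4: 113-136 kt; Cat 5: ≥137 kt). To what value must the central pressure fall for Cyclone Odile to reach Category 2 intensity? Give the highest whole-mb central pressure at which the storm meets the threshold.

951 mb

Category 2 begins at V = 83 kt.
Required ΔP = (83/5.9)^(1/0.661) = 14.068^1.513 ≈ 54.59 mb.
P_c ≤ 1006 − 54.59 = 951.41, so the highest integer P_c is 951 mb.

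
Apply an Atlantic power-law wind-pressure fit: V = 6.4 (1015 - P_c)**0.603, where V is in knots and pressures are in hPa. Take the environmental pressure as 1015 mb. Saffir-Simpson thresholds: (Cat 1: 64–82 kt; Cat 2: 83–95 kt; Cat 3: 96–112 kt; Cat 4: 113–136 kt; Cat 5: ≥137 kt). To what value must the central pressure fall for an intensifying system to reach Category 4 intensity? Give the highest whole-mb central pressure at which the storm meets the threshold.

Category 4 begins at V = 113 kt.
Required ΔP = (113/6.4)^(1/0.603) = 17.656^1.658 ≈ 116.90 mb.
P_c ≤ 1015 − 116.90 = 898.10, so the highest integer P_c is 898 mb.

898 mb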